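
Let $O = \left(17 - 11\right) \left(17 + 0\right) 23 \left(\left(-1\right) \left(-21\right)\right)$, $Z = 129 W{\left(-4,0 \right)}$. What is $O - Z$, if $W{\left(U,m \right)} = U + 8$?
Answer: $48750$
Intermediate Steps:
$W{\left(U,m \right)} = 8 + U$
$Z = 516$ ($Z = 129 \left(8 - 4\right) = 129 \cdot 4 = 516$)
$O = 49266$ ($O = 6 \cdot 17 \cdot 23 \cdot 21 = 102 \cdot 23 \cdot 21 = 2346 \cdot 21 = 49266$)
$O - Z = 49266 - 516 = 48750$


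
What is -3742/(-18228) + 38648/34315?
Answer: 416441237/312746910 ≈ 1.3316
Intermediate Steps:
-3742/(-18228) + 38648/34315 = -3742*(-1/18228) + 38648*(1/34315) = 1871/9114 + 38648/34315 = 416441237/312746910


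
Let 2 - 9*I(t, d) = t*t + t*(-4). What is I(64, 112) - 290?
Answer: -6448/9 ≈ -716.44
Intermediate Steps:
I(t, d) = 2/9 - t²/9 + 4*t/9 (I(t, d) = 2/9 - (t*t + t*(-4))/9 = 2/9 - (t² - 4*t)/9 = 2/9 + (-t²/9 + 4*t/9) = 2/9 - t²/9 + 4*t/9)
I(64, 112) - 290 = (2/9 - ⅑*64² + (4/9)*64) - 290 = (2/9 - ⅑*4096 + 256/9) - 290 = (2/9 - 4096/9 + 256/9) - 290 = -3838/9 - 290 = -6448/9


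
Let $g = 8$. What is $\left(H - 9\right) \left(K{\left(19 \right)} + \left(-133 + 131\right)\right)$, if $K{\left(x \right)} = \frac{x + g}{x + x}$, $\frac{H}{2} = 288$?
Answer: $- \frac{27783}{38} \approx -731.13$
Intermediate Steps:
$H = 576$ ($H = 2 \cdot 288 = 576$)
$K{\left(x \right)} = \frac{8 + x}{2 x}$ ($K{\left(x \right)} = \frac{x + 8}{x + x} = \frac{8 + x}{2 x}$)
$\left(H - 9\right) \left(K{\left(19 \right)} + \left(-133 + 131\right)\right) = \left(576 - 9\right) \left(\frac{8 + 19}{2 \cdot 19} + \left(-133 + 131\right)\right) = 567 \left(\frac{1}{2} \cdot \frac{1}{19} \cdot 27 - 2\right) = 567 \left(\frac{27}{38} - 2\right) = 567 \left(- \frac{49}{38}\right) = - \frac{27783}{38}$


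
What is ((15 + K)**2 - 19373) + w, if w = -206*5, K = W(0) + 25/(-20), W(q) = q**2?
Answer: -323423/16 ≈ -20214.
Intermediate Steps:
K = -5/4 (K = 0**2 + 25/(-20) = 0 + 25*(-1/20) = 0 - 5/4 = -5/4 ≈ -1.2500)
w = -1030
((15 + K)**2 - 19373) + w = ((15 - 5/4)**2 - 19373) - 1030 = ((55/4)**2 - 19373) - 1030 = (3025/16 - 19373) - 1030 = -306943/16 - 1030 = -323423/16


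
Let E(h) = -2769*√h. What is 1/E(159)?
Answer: -√159/440271 ≈ -2.8640e-5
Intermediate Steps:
1/E(159) = 1/(-2769*√159) = -√159/440271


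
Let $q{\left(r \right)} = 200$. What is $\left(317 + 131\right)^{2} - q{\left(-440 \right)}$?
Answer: $200504$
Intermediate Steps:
$\left(317 + 131\right)^{2} - q{\left(-440 \right)} = \left(317 + 131\right)^{2} - 200 = 448^{2} - 200 = 200704 - 200 = 200504$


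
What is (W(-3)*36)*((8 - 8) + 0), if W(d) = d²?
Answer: 0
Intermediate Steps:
(W(-3)*36)*((8 - 8) + 0) = ((-3)²*36)*((8 - 8) + 0) = (9*36)*(0 + 0) = 324*0 = 0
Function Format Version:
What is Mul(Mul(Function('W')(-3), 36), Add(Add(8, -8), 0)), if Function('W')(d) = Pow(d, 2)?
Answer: 0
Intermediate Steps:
Mul(Mul(Function('W')(-3), 36), Add(Add(8, -8), 0)) = Mul(Mul(Pow(-3, 2), 36), Add(Add(8, -8), 0)) = Mul(Mul(9, 36), Add(0, 0)) = Mul(324, 0) = 0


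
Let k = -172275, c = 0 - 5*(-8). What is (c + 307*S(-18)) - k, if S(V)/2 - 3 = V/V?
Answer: 174771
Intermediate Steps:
c = 40 (c = 0 + 40 = 40)
S(V) = 8 (S(V) = 6 + 2*(V/V) = 6 + 2*1 = 6 + 2 = 8)
(c + 307*S(-18)) - k = (40 + 307*8) - 1*(-172275) = (40 + 2456) + 172275 = 2496 + 172275 = 174771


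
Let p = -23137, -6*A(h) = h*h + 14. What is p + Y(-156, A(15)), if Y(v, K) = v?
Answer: -23293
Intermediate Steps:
A(h) = -7/3 - h²/6 (A(h) = -(h*h + 14)/6 = -(h² + 14)/6 = -(14 + h²)/6 = -7/3 - h²/6)
p + Y(-156, A(15)) = -23137 - 156 = -23293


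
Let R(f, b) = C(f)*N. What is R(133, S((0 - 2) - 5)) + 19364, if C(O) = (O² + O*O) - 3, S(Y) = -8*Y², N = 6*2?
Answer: 443864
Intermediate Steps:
N = 12
C(O) = -3 + 2*O² (C(O) = (O² + O²) - 3 = 2*O² - 3 = -3 + 2*O²)
R(f, b) = -36 + 24*f² (R(f, b) = (-3 + 2*f²)*12 = -36 + 24*f²)
R(133, S((0 - 2) - 5)) + 19364 = (-36 + 24*133²) + 19364 = (-36 + 24*17689) + 19364 = (-36 + 424536) + 19364 = 424500 + 19364 = 443864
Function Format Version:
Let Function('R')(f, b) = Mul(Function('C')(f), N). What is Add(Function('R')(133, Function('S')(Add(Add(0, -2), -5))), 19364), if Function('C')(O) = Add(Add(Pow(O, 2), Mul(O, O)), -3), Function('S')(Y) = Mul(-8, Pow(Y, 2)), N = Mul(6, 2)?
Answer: 443864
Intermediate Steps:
N = 12
Function('C')(O) = Add(-3, Mul(2, Pow(O, 2))) (Function('C')(O) = Add(Add(Pow(O, 2), Pow(O, 2)), -3) = Add(Mul(2, Pow(O, 2)), -3) = Add(-3, Mul(2, Pow(O, 2))))
Function('R')(f, b) = Add(-36, Mul(24, Pow(f, 2))) (Function('R')(f, b) = Mul(Add(-3, Mul(2, Pow(f, 2))), 12) = Add(-36, Mul(24, Pow(f, 2))))
Add(Function('R')(133, Function('S')(Add(Add(0, -2), -5))), 19364) = Add(Add(-36, Mul(24, Pow(133, 2))), 19364) = Add(Add(-36, Mul(24, 17689)), 19364) = Add(Add(-36, 424536), 19364) = Add(424500, 19364) = 443864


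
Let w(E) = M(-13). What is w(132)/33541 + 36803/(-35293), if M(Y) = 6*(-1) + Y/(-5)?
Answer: -363096888/348165445 ≈ -1.0429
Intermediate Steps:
M(Y) = -6 - Y/5 (M(Y) = -6 + Y*(-⅕) = -6 - Y/5)
w(E) = -17/5 (w(E) = -6 - ⅕*(-13) = -6 + 13/5 = -17/5)
w(132)/33541 + 36803/(-35293) = -17/5/33541 + 36803/(-35293) = -17/5*1/33541 + 36803*(-1/35293) = -1/9865 - 36803/35293 = -363096888/348165445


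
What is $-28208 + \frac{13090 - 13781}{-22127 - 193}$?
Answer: $- \frac{629601869}{22320} \approx -28208.0$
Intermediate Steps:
$-28208 + \frac{13090 - 13781}{-22127 - 193} = -28208 - \frac{691}{-22320} = -28208 - - \frac{691}{22320} = -28208 + \frac{691}{22320} = - \frac{629601869}{22320}$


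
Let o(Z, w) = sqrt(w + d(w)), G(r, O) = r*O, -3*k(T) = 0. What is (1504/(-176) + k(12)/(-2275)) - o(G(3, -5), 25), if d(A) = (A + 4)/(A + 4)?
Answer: -94/11 - sqrt(26) ≈ -13.644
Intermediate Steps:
d(A) = 1 (d(A) = (4 + A)/(4 + A) = 1)
k(T) = 0 (k(T) = -1/3*0 = 0)
G(r, O) = O*r
o(Z, w) = sqrt(1 + w) (o(Z, w) = sqrt(w + 1) = sqrt(1 + w))
(1504/(-176) + k(12)/(-2275)) - o(G(3, -5), 25) = (1504/(-176) + 0/(-2275)) - sqrt(1 + 25) = (1504*(-1/176) + 0*(-1/2275)) - sqrt(26) = (-94/11 + 0) - sqrt(26) = -94/11 - sqrt(26)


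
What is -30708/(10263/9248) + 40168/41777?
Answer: -3954579017528/142919117 ≈ -27670.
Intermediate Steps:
-30708/(10263/9248) + 40168/41777 = -30708/(10263*(1/9248)) + 40168*(1/41777) = -30708/10263/9248 + 40168/41777 = -30708*9248/10263 + 40168/41777 = -94662528/3421 + 40168/41777 = -3954579017528/142919117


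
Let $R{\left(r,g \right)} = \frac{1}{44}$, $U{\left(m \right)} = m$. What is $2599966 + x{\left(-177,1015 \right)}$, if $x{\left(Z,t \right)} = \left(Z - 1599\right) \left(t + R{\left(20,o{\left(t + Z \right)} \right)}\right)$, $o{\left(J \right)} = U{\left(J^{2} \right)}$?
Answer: $\frac{8770142}{11} \approx 7.9729 \cdot 10^{5}$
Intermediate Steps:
$o{\left(J \right)} = J^{2}$
$R{\left(r,g \right)} = \frac{1}{44}$
$x{\left(Z,t \right)} = \left(-1599 + Z\right) \left(\frac{1}{44} + t\right)$ ($x{\left(Z,t \right)} = \left(Z - 1599\right) \left(t + \frac{1}{44}\right) = \left(-1599 + Z\right) \left(\frac{1}{44} + t\right)$)
$2599966 + x{\left(-177,1015 \right)} = 2599966 - \frac{19829484}{11} = \frac{8770142}{11}$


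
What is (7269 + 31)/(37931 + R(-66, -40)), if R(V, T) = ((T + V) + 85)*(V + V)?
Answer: 7300/40703 ≈ 0.17935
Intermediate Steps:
R(V, T) = 2*V*(85 + T + V) (R(V, T) = (85 + T + V)*(2*V) = 2*V*(85 + T + V))
(7269 + 31)/(37931 + R(-66, -40)) = (7269 + 31)/(37931 + 2*(-66)*(85 - 40 - 66)) = 7300/(37931 + 2*(-66)*(-21)) = 7300/(37931 + 2772) = 7300/40703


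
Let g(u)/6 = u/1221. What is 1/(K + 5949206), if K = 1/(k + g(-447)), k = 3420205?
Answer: 1392022541/8281428853052853 ≈ 1.6809e-7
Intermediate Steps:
g(u) = 2*u/407 (g(u) = 6*(u/1221) = 2*u/407)
K = 407/1392022541 (K = 1/(3420205 + (2/407)*(-447)) = 1/(3420205 - 894/407) = 1/(1392022541/407) = 407/1392022541 ≈ 2.9238e-7)
1/(K + 5949206) = 1/(407/1392022541 + 5949206) = 1/(8281428853052853/1392022541) = 1392022541/8281428853052853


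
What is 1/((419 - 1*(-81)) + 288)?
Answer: 1/788 ≈ 0.0012690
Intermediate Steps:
1/((419 - 1*(-81)) + 288) = 1/((419 + 81) + 288) = 1/(500 + 288) = 1/788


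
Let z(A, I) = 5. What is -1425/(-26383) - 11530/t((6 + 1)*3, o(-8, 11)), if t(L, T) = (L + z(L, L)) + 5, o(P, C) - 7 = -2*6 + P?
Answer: -304151815/817873 ≈ -371.88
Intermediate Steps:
o(P, C) = -5 + P (o(P, C) = 7 + (-2*6 + P) = 7 + (-12 + P) = -5 + P)
t(L, T) = 10 + L (t(L, T) = (L + 5) + 5 = (5 + L) + 5 = 10 + L)
-1425/(-26383) - 11530/t((6 + 1)*3, o(-8, 11)) = -1425/(-26383) - 11530/(10 + (6 + 1)*3) = -1425*(-1/26383) - 11530/(10 + 7*3) = 1425/26383 - 11530/(10 + 21) = 1425/26383 - 11530/31 = -304151815/817873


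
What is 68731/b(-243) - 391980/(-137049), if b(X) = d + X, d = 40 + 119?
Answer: -3128862833/3837372 ≈ -815.37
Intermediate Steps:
d = 159
b(X) = 159 + X
68731/b(-243) - 391980/(-137049) = 68731/(159 - 243) - 391980/(-137049) = 68731/(-84) - 391980*(-1/137049) = 68731*(-1/84) + 130660/45683 = -68731/84 + 130660/45683 = -3128862833/3837372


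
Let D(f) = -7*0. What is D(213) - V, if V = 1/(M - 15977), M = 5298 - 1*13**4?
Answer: 1/39240 ≈ 2.5484e-5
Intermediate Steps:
M = -23263 (M = 5298 - 1*28561 = 5298 - 28561 = -23263)
D(f) = 0
V = -1/39240 (V = 1/(-23263 - 15977) = 1/(-39240) = -1/39240 ≈ -2.5484e-5)
D(213) - V = 0 - 1*(-1/39240) = 0 + 1/39240 = 1/39240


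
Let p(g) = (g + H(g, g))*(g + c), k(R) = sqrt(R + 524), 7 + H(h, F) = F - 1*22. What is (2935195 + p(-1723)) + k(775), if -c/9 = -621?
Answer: -10499155 + sqrt(1299) ≈ -1.0499e+7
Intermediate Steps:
c = 5589 (c = -9*(-621) = 5589)
H(h, F) = -29 + F (H(h, F) = -7 + (F - 1*22) = -7 + (F - 22) = -7 + (-22 + F) = -29 + F)
k(R) = sqrt(524 + R)
p(g) = (-29 + 2*g)*(5589 + g) (p(g) = (g + (-29 + g))*(g + 5589) = (-29 + 2*g)*(5589 + g))
(2935195 + p(-1723)) + k(775) = (2935195 + (-162081 + 2*(-1723)**2 + 11149*(-1723))) + sqrt(524 + 775) = (2935195 + (-162081 + 2*2968729 - 19209727)) + sqrt(1299) = (2935195 + (-162081 + 5937458 - 19209727)) + sqrt(1299) = (2935195 - 13434350) + sqrt(1299) = -10499155 + sqrt(1299)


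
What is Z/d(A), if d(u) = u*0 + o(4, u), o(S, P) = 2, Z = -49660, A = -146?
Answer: -24830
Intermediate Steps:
d(u) = 2 (d(u) = u*0 + 2 = 0 + 2 = 2)
Z/d(A) = -49660/2 = -49660*½ = -24830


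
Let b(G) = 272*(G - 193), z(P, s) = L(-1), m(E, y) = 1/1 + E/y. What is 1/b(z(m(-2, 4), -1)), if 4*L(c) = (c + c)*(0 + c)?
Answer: -1/52360 ≈ -1.9099e-5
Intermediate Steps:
L(c) = c**2/2 (L(c) = ((c + c)*(0 + c))/4 = ((2*c)*c)/4 = (2*c**2)/4 = c**2/2)
m(E, y) = 1 + E/y (m(E, y) = 1*1 + E/y = 1 + E/y)
z(P, s) = 1/2 (z(P, s) = (1/2)*(-1)**2 = (1/2)*1 = 1/2)
b(G) = -52496 + 272*G (b(G) = 272*(-193 + G) = -52496 + 272*G)
1/b(z(m(-2, 4), -1)) = 1/(-52496 + 272*(1/2)) = 1/(-52496 + 136) = 1/(-52360) = -1/52360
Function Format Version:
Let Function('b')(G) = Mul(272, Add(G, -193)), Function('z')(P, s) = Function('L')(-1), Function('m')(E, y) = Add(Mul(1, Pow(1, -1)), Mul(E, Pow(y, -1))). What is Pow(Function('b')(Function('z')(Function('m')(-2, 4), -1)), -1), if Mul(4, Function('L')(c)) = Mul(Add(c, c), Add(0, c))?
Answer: Rational(-1, 52360) ≈ -1.9099e-5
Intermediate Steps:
Function('L')(c) = Mul(Rational(1, 2), Pow(c, 2)) (Function('L')(c) = Mul(Rational(1, 4), Mul(Add(c, c), Add(0, c))) = Mul(Rational(1, 4), Mul(Mul(2, c), c)) = Mul(Rational(1, 4), Mul(2, Pow(c, 2))) = Mul(Rational(1, 2), Pow(c, 2)))
Function('m')(E, y) = Add(1, Mul(E, Pow(y, -1))) (Function('m')(E, y) = Add(Mul(1, 1), Mul(E, Pow(y, -1))) = Add(1, Mul(E, Pow(y, -1))))
Function('z')(P, s) = Rational(1, 2) (Function('z')(P, s) = Mul(Rational(1, 2), Pow(-1, 2)) = Mul(Rational(1, 2), 1) = Rational(1, 2))
Function('b')(G) = Add(-52496, Mul(272, G)) (Function('b')(G) = Mul(272, Add(-193, G)) = Add(-52496, Mul(272, G)))
Pow(Function('b')(Function('z')(Function('m')(-2, 4), -1)), -1) = Pow(Add(-52496, Mul(272, Rational(1, 2))), -1) = Pow(Add(-52496, 136), -1) = Pow(-52360, -1) = Rational(-1, 52360)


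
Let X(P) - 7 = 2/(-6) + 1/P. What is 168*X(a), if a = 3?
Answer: 1176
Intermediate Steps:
X(P) = 20/3 + 1/P (X(P) = 7 + (2/(-6) + 1/P) = 7 + (2*(-⅙) + 1/P) = 7 + (-⅓ + 1/P) = 20/3 + 1/P)
168*X(a) = 168*(20/3 + 1/3) = 168*(20/3 + ⅓) = 168*7 = 1176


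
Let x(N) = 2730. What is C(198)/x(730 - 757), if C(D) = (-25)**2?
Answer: 125/546 ≈ 0.22894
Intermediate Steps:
C(D) = 625
C(198)/x(730 - 757) = 625/2730 = 625*(1/2730) = 125/546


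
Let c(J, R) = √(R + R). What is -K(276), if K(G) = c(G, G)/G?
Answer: -√138/138 ≈ -0.085126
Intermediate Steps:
c(J, R) = √2*√R (c(J, R) = √(2*R) = √2*√R)
K(G) = √2/√G (K(G) = (√2*√G)/G = √2/√G)
-K(276) = -√2/√276 = -√2*√69/138 = -√138/138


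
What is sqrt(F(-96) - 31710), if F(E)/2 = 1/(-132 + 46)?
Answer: I*sqrt(58631833)/43 ≈ 178.07*I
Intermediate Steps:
F(E) = -1/43 (F(E) = 2/(-132 + 46) = 2/(-86) = 2*(-1/86) = -1/43)
sqrt(F(-96) - 31710) = sqrt(-1/43 - 31710) = sqrt(-1363531/43) = I*sqrt(58631833)/43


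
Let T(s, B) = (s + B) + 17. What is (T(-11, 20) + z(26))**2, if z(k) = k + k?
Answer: 6084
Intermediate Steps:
z(k) = 2*k
T(s, B) = 17 + B + s (T(s, B) = (B + s) + 17 = 17 + B + s)
(T(-11, 20) + z(26))**2 = ((17 + 20 - 11) + 2*26)**2 = (26 + 52)**2 = 78**2 = 6084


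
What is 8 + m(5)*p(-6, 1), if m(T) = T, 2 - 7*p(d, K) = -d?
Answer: 36/7 ≈ 5.1429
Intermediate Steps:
p(d, K) = 2/7 + d/7 (p(d, K) = 2/7 - (-1)*d/7 = 2/7 + d/7)
8 + m(5)*p(-6, 1) = 8 + 5*(2/7 + (⅐)*(-6)) = 8 + 5*(2/7 - 6/7) = 8 + 5*(-4/7) = 8 - 20/7 = 36/7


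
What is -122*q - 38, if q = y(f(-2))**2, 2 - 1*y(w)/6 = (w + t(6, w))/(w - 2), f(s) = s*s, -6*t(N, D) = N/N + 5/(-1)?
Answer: -526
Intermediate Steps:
t(N, D) = 2/3 (t(N, D) = -(N/N + 5/(-1))/6 = -(1 + 5*(-1))/6 = -(1 - 5)/6 = -1/6*(-4) = 2/3)
f(s) = s**2
y(w) = 12 - 6*(2/3 + w)/(-2 + w) (y(w) = 12 - 6*(w + 2/3)/(w - 2) = 12 - 6*(2/3 + w)/(-2 + w))
q = 4 (q = (2*(-14 + 3*(-2)**2)/(-2 + (-2)**2))**2 = (2*(-14 + 3*4)/(-2 + 4))**2 = (2*(-14 + 12)/2)**2 = (2*(1/2)*(-2))**2 = (-2)**2 = 4)
-122*q - 38 = -122*4 - 38 = -488 - 38 = -526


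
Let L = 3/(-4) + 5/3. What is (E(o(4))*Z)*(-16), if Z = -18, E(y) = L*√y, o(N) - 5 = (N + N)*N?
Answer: 264*√37 ≈ 1605.8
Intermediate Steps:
o(N) = 5 + 2*N² (o(N) = 5 + (N + N)*N = 5 + (2*N)*N = 5 + 2*N²)
L = 11/12 (L = 3*(-¼) + 5*(⅓) = -¾ + 5/3 = 11/12 ≈ 0.91667)
E(y) = 11*√y/12
(E(o(4))*Z)*(-16) = ((11*√(5 + 2*4²)/12)*(-18))*(-16) = ((11*√(5 + 2*16)/12)*(-18))*(-16) = ((11*√(5 + 32)/12)*(-18))*(-16) = ((11*√37/12)*(-18))*(-16) = -33*√37/2*(-16) = 264*√37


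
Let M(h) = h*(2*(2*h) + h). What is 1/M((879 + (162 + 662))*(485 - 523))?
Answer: 1/20939508980 ≈ 4.7757e-11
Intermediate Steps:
M(h) = 5*h² (M(h) = h*(4*h + h) = h*(5*h) = 5*h²)
1/M((879 + (162 + 662))*(485 - 523)) = 1/(5*((879 + (162 + 662))*(485 - 523))²) = 1/(5*((879 + 824)*(-38))²) = 1/(5*(1703*(-38))²) = 1/(5*(-64714)²) = 1/(5*4187901796) = 1/20939508980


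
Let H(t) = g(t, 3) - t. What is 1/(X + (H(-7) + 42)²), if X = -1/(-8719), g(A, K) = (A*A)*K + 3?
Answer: 8719/345281120 ≈ 2.5252e-5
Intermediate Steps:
g(A, K) = 3 + K*A² (g(A, K) = A²*K + 3 = K*A² + 3 = 3 + K*A²)
H(t) = 3 - t + 3*t² (H(t) = (3 + 3*t²) - t = 3 - t + 3*t²)
X = 1/8719 (X = -1*(-1/8719) = 1/8719 ≈ 0.00011469)
1/(X + (H(-7) + 42)²) = 1/(1/8719 + ((3 - 1*(-7) + 3*(-7)²) + 42)²) = 1/(1/8719 + ((3 + 7 + 3*49) + 42)²) = 1/(1/8719 + ((3 + 7 + 147) + 42)²) = 1/(1/8719 + (157 + 42)²) = 1/(1/8719 + 199²) = 1/(1/8719 + 39601) = 1/(345281120/8719) = 8719/345281120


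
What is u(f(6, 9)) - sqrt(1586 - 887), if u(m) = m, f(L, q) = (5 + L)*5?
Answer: 55 - sqrt(699) ≈ 28.561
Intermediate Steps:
f(L, q) = 25 + 5*L
u(f(6, 9)) - sqrt(1586 - 887) = (25 + 5*6) - sqrt(1586 - 887) = (25 + 30) - sqrt(699) = 55 - sqrt(699)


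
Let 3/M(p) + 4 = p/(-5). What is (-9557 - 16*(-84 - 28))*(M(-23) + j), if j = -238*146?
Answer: 269779395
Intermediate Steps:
M(p) = 3/(-4 - p/5) (M(p) = 3/(-4 + p/(-5)) = 3/(-4 + p*(-⅕)) = 3/(-4 - p/5))
j = -34748
(-9557 - 16*(-84 - 28))*(M(-23) + j) = (-9557 - 16*(-84 - 28))*(-15/(20 - 23) - 34748) = (-9557 - 16*(-112))*(-15/(-3) - 34748) = (-9557 + 1792)*(-15*(-⅓) - 34748) = -7765*(5 - 34748) = -7765*(-34743) = 269779395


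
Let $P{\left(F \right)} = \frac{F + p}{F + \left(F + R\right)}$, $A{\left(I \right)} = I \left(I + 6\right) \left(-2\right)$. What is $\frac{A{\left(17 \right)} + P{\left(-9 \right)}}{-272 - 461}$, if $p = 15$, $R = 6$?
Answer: $\frac{1565}{1466} \approx 1.0675$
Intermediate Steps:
$A{\left(I \right)} = - 2 I \left(6 + I\right)$ ($A{\left(I \right)} = I \left(6 + I\right) \left(-2\right) = - 2 I \left(6 + I\right)$)
$P{\left(F \right)} = \frac{15 + F}{6 + 2 F}$ ($P{\left(F \right)} = \frac{F + 15}{F + \left(F + 6\right)} = \frac{15 + F}{F + \left(6 + F\right)} = \frac{15 + F}{6 + 2 F}$)
$\frac{A{\left(17 \right)} + P{\left(-9 \right)}}{-272 - 461} = \frac{\left(-2\right) 17 \left(6 + 17\right) + \frac{15 - 9}{2 \left(3 - 9\right)}}{-272 - 461} = \frac{\left(-2\right) 17 \cdot 23 + \frac{1}{2} \frac{1}{-6} \cdot 6}{-733} = \left(-782 + \frac{1}{2} \left(- \frac{1}{6}\right) 6\right) \left(- \frac{1}{733}\right) = \left(-782 - \frac{1}{2}\right) \left(- \frac{1}{733}\right) = \left(- \frac{1565}{2}\right) \left(- \frac{1}{733}\right) = \frac{1565}{1466}$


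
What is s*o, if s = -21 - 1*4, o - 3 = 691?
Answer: -17350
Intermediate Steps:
o = 694 (o = 3 + 691 = 694)
s = -25 (s = -21 - 4 = -25)
s*o = -25*694 = -17350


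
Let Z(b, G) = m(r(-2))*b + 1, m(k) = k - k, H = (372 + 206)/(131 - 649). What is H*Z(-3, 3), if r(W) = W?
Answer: -289/259 ≈ -1.1158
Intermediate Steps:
H = -289/259 (H = 578/(-518) = 578*(-1/518) = -289/259 ≈ -1.1158)
m(k) = 0
Z(b, G) = 1 (Z(b, G) = 0*b + 1 = 0 + 1 = 1)
H*Z(-3, 3) = -289/259*1 = -289/259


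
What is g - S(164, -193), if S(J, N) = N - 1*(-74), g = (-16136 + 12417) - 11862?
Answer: -15462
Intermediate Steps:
g = -15581 (g = -3719 - 11862 = -15581)
S(J, N) = 74 + N (S(J, N) = N + 74 = 74 + N)
g - S(164, -193) = -15581 - (74 - 193) = -15581 - 1*(-119) = -15581 + 119 = -15462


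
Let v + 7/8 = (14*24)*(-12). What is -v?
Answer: 32263/8 ≈ 4032.9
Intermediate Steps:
v = -32263/8 (v = -7/8 + (14*24)*(-12) = -7/8 + 336*(-12) = -7/8 - 4032 = -32263/8 ≈ -4032.9)
-v = -1*(-32263/8) = 32263/8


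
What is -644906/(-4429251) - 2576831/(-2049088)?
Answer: 12734900429309/9075925073088 ≈ 1.4032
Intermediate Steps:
-644906/(-4429251) - 2576831/(-2049088) = -644906*(-1/4429251) - 2576831*(-1/2049088) = 644906/4429251 + 2576831/2049088 = 12734900429309/9075925073088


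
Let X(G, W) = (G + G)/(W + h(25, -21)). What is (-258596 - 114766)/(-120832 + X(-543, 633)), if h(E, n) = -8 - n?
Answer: 120595926/39029279 ≈ 3.0899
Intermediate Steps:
X(G, W) = 2*G/(13 + W) (X(G, W) = (G + G)/(W + (-8 - 1*(-21))) = (2*G)/(W + (-8 + 21)) = (2*G)/(W + 13) = (2*G)/(13 + W) = 2*G/(13 + W))
(-258596 - 114766)/(-120832 + X(-543, 633)) = (-258596 - 114766)/(-120832 + 2*(-543)/(13 + 633)) = -373362/(-120832 + 2*(-543)/646) = -373362/(-120832 + 2*(-543)*(1/646)) = -373362/(-120832 - 543/323) = -373362/(-39029279/323) = -373362*(-323/39029279) = 120595926/39029279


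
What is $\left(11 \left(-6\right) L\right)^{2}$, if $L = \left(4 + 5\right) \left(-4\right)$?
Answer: $5645376$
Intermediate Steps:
$L = -36$ ($L = 9 \left(-4\right) = -36$)
$\left(11 \left(-6\right) L\right)^{2} = \left(11 \left(-6\right) \left(-36\right)\right)^{2} = \left(\left(-66\right) \left(-36\right)\right)^{2} = 2376^{2} = 5645376$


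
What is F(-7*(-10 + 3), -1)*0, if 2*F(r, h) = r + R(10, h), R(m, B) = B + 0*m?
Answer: 0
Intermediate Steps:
R(m, B) = B (R(m, B) = B + 0 = B)
F(r, h) = h/2 + r/2 (F(r, h) = (r + h)/2 = (h + r)/2 = h/2 + r/2)
F(-7*(-10 + 3), -1)*0 = ((½)*(-1) + (-7*(-10 + 3))/2)*0 = (-½ + (-7*(-7))/2)*0 = (-½ + (½)*49)*0 = (-½ + 49/2)*0 = 24*0 = 0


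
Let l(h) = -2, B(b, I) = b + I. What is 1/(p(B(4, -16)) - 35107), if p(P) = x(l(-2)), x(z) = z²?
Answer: -1/35103 ≈ -2.8488e-5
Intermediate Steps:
B(b, I) = I + b
p(P) = 4 (p(P) = (-2)² = 4)
1/(p(B(4, -16)) - 35107) = 1/(4 - 35107) = 1/(-35103) = -1/35103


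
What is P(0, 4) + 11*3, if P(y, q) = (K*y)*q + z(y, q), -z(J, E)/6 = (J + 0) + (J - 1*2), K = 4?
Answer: 45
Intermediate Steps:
z(J, E) = 12 - 12*J (z(J, E) = -6*((J + 0) + (J - 1*2)) = -6*(J + (J - 2)) = -6*(J + (-2 + J)) = -6*(-2 + 2*J) = 12 - 12*J)
P(y, q) = 12 - 12*y + 4*q*y (P(y, q) = (4*y)*q + (12 - 12*y) = 4*q*y + (12 - 12*y) = 12 - 12*y + 4*q*y)
P(0, 4) + 11*3 = (12 - 12*0 + 4*4*0) + 11*3 = (12 + 0 + 0) + 33 = 12 + 33 = 45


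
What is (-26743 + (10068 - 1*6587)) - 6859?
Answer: -30121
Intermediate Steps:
(-26743 + (10068 - 1*6587)) - 6859 = (-26743 + (10068 - 6587)) - 6859 = (-26743 + 3481) - 6859 = -23262 - 6859 = -30121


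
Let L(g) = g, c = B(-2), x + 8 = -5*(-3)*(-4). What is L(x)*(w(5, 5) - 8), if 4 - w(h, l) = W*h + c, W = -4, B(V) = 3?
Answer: -884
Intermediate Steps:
x = -68 (x = -8 - 5*(-3)*(-4) = -8 + 15*(-4) = -8 - 60 = -68)
c = 3
w(h, l) = 1 + 4*h (w(h, l) = 4 - (-4*h + 3) = 4 - (3 - 4*h) = 4 + (-3 + 4*h) = 1 + 4*h)
L(x)*(w(5, 5) - 8) = -68*((1 + 4*5) - 8) = -68*((1 + 20) - 8) = -68*(21 - 8) = -68*13 = -884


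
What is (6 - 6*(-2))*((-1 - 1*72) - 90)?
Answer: -2934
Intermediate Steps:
(6 - 6*(-2))*((-1 - 1*72) - 90) = (6 + 12)*((-1 - 72) - 90) = 18*(-73 - 90) = 18*(-163) = -2934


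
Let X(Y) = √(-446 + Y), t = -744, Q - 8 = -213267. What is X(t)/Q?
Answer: -I*√1190/213259 ≈ -0.00016176*I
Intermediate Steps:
Q = -213259 (Q = 8 - 213267 = -213259)
X(t)/Q = √(-446 - 744)/(-213259) = √(-1190)*(-1/213259) = (I*√1190)*(-1/213259) = -I*√1190/213259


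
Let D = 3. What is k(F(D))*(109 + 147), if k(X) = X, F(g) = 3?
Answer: 768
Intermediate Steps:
k(F(D))*(109 + 147) = 3*(109 + 147) = 3*256 = 768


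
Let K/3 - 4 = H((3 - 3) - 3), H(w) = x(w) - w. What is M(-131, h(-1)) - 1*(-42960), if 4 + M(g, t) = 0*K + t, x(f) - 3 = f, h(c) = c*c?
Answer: 42957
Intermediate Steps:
h(c) = c²
x(f) = 3 + f
H(w) = 3 (H(w) = (3 + w) - w = 3)
K = 21 (K = 12 + 3*3 = 12 + 9 = 21)
M(g, t) = -4 + t (M(g, t) = -4 + (0*21 + t) = -4 + (0 + t) = -4 + t)
M(-131, h(-1)) - 1*(-42960) = (-4 + (-1)²) - 1*(-42960) = (-4 + 1) + 42960 = -3 + 42960 = 42957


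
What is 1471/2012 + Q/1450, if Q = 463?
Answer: 1532253/1458700 ≈ 1.0504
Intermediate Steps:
1471/2012 + Q/1450 = 1471/2012 + 463/1450 = 1532253/1458700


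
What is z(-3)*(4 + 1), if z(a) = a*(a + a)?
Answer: 90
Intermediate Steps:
z(a) = 2*a**2 (z(a) = a*(2*a) = 2*a**2)
z(-3)*(4 + 1) = (2*(-3)**2)*(4 + 1) = (2*9)*5 = 18*5 = 90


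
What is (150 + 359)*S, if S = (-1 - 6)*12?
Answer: -42756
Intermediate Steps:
S = -84 (S = -7*12 = -84)
(150 + 359)*S = (150 + 359)*(-84) = 509*(-84) = -42756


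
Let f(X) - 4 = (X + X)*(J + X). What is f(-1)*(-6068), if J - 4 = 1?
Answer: 24272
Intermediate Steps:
J = 5 (J = 4 + 1 = 5)
f(X) = 4 + 2*X*(5 + X) (f(X) = 4 + (X + X)*(5 + X) = 4 + (2*X)*(5 + X) = 4 + 2*X*(5 + X))
f(-1)*(-6068) = (4 + 2*(-1)² + 10*(-1))*(-6068) = (4 + 2*1 - 10)*(-6068) = (4 + 2 - 10)*(-6068) = -4*(-6068) = 24272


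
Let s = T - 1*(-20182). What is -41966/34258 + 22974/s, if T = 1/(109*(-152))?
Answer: -496331862697/5727515798375 ≈ -0.086657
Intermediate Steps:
T = -1/16568 (T = 1/(-16568) = -1/16568 ≈ -6.0357e-5)
s = 334375375/16568 (s = -1/16568 - 1*(-20182) = -1/16568 + 20182 = 334375375/16568 ≈ 20182.)
-41966/34258 + 22974/s = -41966/34258 + 22974/(334375375/16568) = -41966*1/34258 + 22974*(16568/334375375) = -20983/17129 + 380633232/334375375 = -496331862697/5727515798375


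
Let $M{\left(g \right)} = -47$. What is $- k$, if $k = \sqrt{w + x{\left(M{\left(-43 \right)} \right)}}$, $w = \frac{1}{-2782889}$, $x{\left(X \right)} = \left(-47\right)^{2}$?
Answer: $- \frac{10 \sqrt{171075368478002}}{2782889} \approx -47.0$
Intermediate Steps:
$x{\left(X \right)} = 2209$
$w = - \frac{1}{2782889} \approx -3.5934 \cdot 10^{-7}$
$k = \frac{10 \sqrt{171075368478002}}{2782889}$ ($k = \sqrt{- \frac{1}{2782889} + 2209} = \sqrt{\frac{6147401800}{2782889}} = \frac{10 \sqrt{171075368478002}}{2782889} \approx 47.0$)
$- k = - \frac{10 \sqrt{171075368478002}}{2782889}$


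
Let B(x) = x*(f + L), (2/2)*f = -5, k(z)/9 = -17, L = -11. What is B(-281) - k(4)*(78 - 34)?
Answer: 11228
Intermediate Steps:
k(z) = -153 (k(z) = 9*(-17) = -153)
f = -5
B(x) = -16*x (B(x) = x*(-5 - 11) = x*(-16) = -16*x)
B(-281) - k(4)*(78 - 34) = -16*(-281) - (-153)*(78 - 34) = 4496 - (-153)*44 = 4496 - 1*(-6732) = 4496 + 6732 = 11228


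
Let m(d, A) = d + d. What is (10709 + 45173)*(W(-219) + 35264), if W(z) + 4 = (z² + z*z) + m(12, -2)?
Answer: 7332053692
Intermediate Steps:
m(d, A) = 2*d
W(z) = 20 + 2*z² (W(z) = -4 + ((z² + z*z) + 2*12) = -4 + ((z² + z²) + 24) = -4 + (2*z² + 24) = -4 + (24 + 2*z²) = 20 + 2*z²)
(10709 + 45173)*(W(-219) + 35264) = (10709 + 45173)*((20 + 2*(-219)²) + 35264) = 55882*((20 + 2*47961) + 35264) = 55882*((20 + 95922) + 35264) = 55882*(95942 + 35264) = 55882*131206 = 7332053692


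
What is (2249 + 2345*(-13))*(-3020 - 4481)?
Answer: 211798236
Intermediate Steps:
(2249 + 2345*(-13))*(-3020 - 4481) = (2249 - 30485)*(-7501) = -28236*(-7501) = 211798236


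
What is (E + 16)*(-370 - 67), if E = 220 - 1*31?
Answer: -89585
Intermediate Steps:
E = 189 (E = 220 - 31 = 189)
(E + 16)*(-370 - 67) = (189 + 16)*(-370 - 67) = 205*(-437) = -89585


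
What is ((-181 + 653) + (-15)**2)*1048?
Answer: 730456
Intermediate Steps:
((-181 + 653) + (-15)**2)*1048 = (472 + 225)*1048 = 697*1048 = 730456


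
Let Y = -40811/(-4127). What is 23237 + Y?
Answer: 95939910/4127 ≈ 23247.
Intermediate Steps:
Y = 40811/4127 (Y = -40811*(-1/4127) = 40811/4127 ≈ 9.8888)
23237 + Y = 23237 + 40811/4127 = 95939910/4127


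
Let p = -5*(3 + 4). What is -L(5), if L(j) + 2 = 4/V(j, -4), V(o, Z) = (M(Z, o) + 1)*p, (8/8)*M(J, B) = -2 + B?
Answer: 71/35 ≈ 2.0286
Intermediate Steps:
M(J, B) = -2 + B
p = -35 (p = -5*7 = -35)
V(o, Z) = 35 - 35*o (V(o, Z) = ((-2 + o) + 1)*(-35) = (-1 + o)*(-35) = 35 - 35*o)
L(j) = -2 + 4/(35 - 35*j)
-L(5) = -2*(-33 + 35*5)/(35*(1 - 1*5)) = -2*(-33 + 175)/(35*(1 - 5)) = -2*142/(35*(-4)) = -2*(-1)*142/(35*4) = -1*(-71/35) = 71/35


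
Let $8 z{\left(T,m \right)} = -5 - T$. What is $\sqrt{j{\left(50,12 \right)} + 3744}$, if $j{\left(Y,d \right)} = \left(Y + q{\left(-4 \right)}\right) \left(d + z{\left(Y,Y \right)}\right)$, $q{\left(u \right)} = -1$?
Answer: $\frac{\sqrt{63922}}{4} \approx 63.207$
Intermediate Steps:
$z{\left(T,m \right)} = - \frac{5}{8} - \frac{T}{8}$ ($z{\left(T,m \right)} = \frac{-5 - T}{8} = - \frac{5}{8} - \frac{T}{8}$)
$j{\left(Y,d \right)} = \left(-1 + Y\right) \left(- \frac{5}{8} + d - \frac{Y}{8}\right)$ ($j{\left(Y,d \right)} = \left(Y - 1\right) \left(d - \left(\frac{5}{8} + \frac{Y}{8}\right)\right) = \left(-1 + Y\right) \left(- \frac{5}{8} + d - \frac{Y}{8}\right)$)
$\sqrt{j{\left(50,12 \right)} + 3744} = \sqrt{\left(\frac{5}{8} - 12 - 25 - \frac{50^{2}}{8} + 50 \cdot 12\right) + 3744} = \sqrt{\left(\frac{5}{8} - 12 - 25 - \frac{625}{2} + 600\right) + 3744} = \sqrt{\frac{2009}{8} + 3744} = \sqrt{\frac{31961}{8}} = \frac{\sqrt{63922}}{4}$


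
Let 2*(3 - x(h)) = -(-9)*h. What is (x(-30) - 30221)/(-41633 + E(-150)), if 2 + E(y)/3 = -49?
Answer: 30083/41786 ≈ 0.71993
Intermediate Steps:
x(h) = 3 - 9*h/2 (x(h) = 3 - (-9)*(-h)/2 = 3 - 9*h/2)
E(y) = -153 (E(y) = -6 + 3*(-49) = -6 - 147 = -153)
(x(-30) - 30221)/(-41633 + E(-150)) = ((3 - 9/2*(-30)) - 30221)/(-41633 - 153) = ((3 + 135) - 30221)/(-41786) = (138 - 30221)*(-1/41786) = -30083*(-1/41786) = 30083/41786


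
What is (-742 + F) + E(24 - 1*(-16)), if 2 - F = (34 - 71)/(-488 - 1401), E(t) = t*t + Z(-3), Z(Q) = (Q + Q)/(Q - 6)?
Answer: 4877287/5667 ≈ 860.65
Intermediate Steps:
Z(Q) = 2*Q/(-6 + Q) (Z(Q) = (2*Q)/(-6 + Q) = 2*Q/(-6 + Q))
E(t) = ⅔ + t² (E(t) = t*t + 2*(-3)/(-6 - 3) = t² + 2*(-3)/(-9) = t² + 2*(-3)*(-⅑) = t² + ⅔ = ⅔ + t²)
F = 3741/1889 (F = 2 - (34 - 71)/(-488 - 1401) = 2 - (-37)/(-1889) = 2 - (-37)*(-1)/1889 = 2 - 1*37/1889 = 2 - 37/1889 = 3741/1889 ≈ 1.9804)
(-742 + F) + E(24 - 1*(-16)) = (-742 + 3741/1889) + (⅔ + (24 - 1*(-16))²) = -1397897/1889 + (⅔ + (24 + 16)²) = -1397897/1889 + (⅔ + 40²) = -1397897/1889 + (⅔ + 1600) = -1397897/1889 + 4802/3 = 4877287/5667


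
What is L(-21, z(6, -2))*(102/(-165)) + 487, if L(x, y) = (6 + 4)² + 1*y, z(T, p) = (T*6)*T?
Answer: 16041/55 ≈ 291.65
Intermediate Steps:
z(T, p) = 6*T² (z(T, p) = (6*T)*T = 6*T²)
L(x, y) = 100 + y (L(x, y) = 10² + y = 100 + y)
L(-21, z(6, -2))*(102/(-165)) + 487 = (100 + 6*6²)*(102/(-165)) + 487 = (100 + 6*36)*(102*(-1/165)) + 487 = (100 + 216)*(-34/55) + 487 = 316*(-34/55) + 487 = -10744/55 + 487 = 16041/55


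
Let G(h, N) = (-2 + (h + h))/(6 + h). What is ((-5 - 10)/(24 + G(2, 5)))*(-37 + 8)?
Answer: 1740/97 ≈ 17.938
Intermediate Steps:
G(h, N) = (-2 + 2*h)/(6 + h)
((-5 - 10)/(24 + G(2, 5)))*(-37 + 8) = ((-5 - 10)/(24 + 2*(-1 + 2)/(6 + 2)))*(-37 + 8) = -15/(24 + 2*1/8)*(-29) = -15/(24 + 2*(⅛)*1)*(-29) = -15/(24 + ¼)*(-29) = -15/97/4*(-29) = -15*4/97*(-29) = -60/97*(-29) = 1740/97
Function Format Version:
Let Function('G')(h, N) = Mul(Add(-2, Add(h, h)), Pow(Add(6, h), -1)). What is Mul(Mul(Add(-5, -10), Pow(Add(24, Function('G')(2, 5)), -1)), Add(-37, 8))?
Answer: Rational(1740, 97) ≈ 17.938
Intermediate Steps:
Function('G')(h, N) = Mul(Pow(Add(6, h), -1), Add(-2, Mul(2, h))) (Function('G')(h, N) = Mul(Add(-2, Mul(2, h)), Pow(Add(6, h), -1)) = Mul(Pow(Add(6, h), -1), Add(-2, Mul(2, h))))
Mul(Mul(Add(-5, -10), Pow(Add(24, Function('G')(2, 5)), -1)), Add(-37, 8)) = Mul(Mul(Add(-5, -10), Pow(Add(24, Mul(2, Pow(Add(6, 2), -1), Add(-1, 2))), -1)), Add(-37, 8)) = Mul(Mul(-15, Pow(Add(24, Mul(2, Pow(8, -1), 1)), -1)), -29) = Mul(Mul(-15, Pow(Add(24, Mul(2, Rational(1, 8), 1)), -1)), -29) = Mul(Mul(-15, Pow(Add(24, Rational(1, 4)), -1)), -29) = Mul(Mul(-15, Pow(Rational(97, 4), -1)), -29) = Mul(Mul(-15, Rational(4, 97)), -29) = Mul(Rational(-60, 97), -29) = Rational(1740, 97)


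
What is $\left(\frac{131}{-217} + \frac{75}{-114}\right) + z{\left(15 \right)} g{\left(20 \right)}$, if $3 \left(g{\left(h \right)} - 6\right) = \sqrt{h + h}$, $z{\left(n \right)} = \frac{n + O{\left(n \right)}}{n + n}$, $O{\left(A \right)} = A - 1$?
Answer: $\frac{187119}{41230} + \frac{29 \sqrt{10}}{45} \approx 6.5763$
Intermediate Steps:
$O{\left(A \right)} = -1 + A$
$z{\left(n \right)} = \frac{-1 + 2 n}{2 n}$ ($z{\left(n \right)} = \frac{n + \left(-1 + n\right)}{n + n} = \frac{-1 + 2 n}{2 n}$)
$g{\left(h \right)} = 6 + \frac{\sqrt{2} \sqrt{h}}{3}$ ($g{\left(h \right)} = 6 + \frac{\sqrt{h + h}}{3} = 6 + \frac{\sqrt{2 h}}{3} = 6 + \frac{\sqrt{2} \sqrt{h}}{3}$)
$\left(\frac{131}{-217} + \frac{75}{-114}\right) + z{\left(15 \right)} g{\left(20 \right)} = \left(\frac{131}{-217} + \frac{75}{-114}\right) + \frac{- \frac{1}{2} + 15}{15} \left(6 + \frac{\sqrt{2} \sqrt{20}}{3}\right) = \left(131 \left(- \frac{1}{217}\right) + 75 \left(- \frac{1}{114}\right)\right) + \frac{1}{15} \cdot \frac{29}{2} \left(6 + \frac{\sqrt{2} \cdot 2 \sqrt{5}}{3}\right) = \left(- \frac{131}{217} - \frac{25}{38}\right) + \frac{29 \left(6 + \frac{2 \sqrt{10}}{3}\right)}{30} = - \frac{10403}{8246} + \left(\frac{29}{5} + \frac{29 \sqrt{10}}{45}\right) = \frac{187119}{41230} + \frac{29 \sqrt{10}}{45}$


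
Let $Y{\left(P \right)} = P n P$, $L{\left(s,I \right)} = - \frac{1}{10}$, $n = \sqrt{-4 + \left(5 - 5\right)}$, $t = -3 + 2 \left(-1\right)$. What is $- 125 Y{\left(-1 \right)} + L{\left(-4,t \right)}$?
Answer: $- \frac{1}{10} - 250 i \approx -0.1 - 250.0 i$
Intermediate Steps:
$t = -5$ ($t = -3 - 2 = -5$)
$n = 2 i$ ($n = \sqrt{-4 + \left(5 - 5\right)} = \sqrt{-4 + 0} = \sqrt{-4} = 2 i \approx 2.0 i$)
$L{\left(s,I \right)} = - \frac{1}{10}$ ($L{\left(s,I \right)} = \left(-1\right) \frac{1}{10} = - \frac{1}{10}$)
$Y{\left(P \right)} = 2 i P^{2}$ ($Y{\left(P \right)} = P 2 i P = 2 i P P = 2 i P^{2}$)
$- 125 Y{\left(-1 \right)} + L{\left(-4,t \right)} = - 125 \cdot 2 i \left(-1\right)^{2} - \frac{1}{10} = - 125 \cdot 2 i 1 - \frac{1}{10} = - 125 \cdot 2 i - \frac{1}{10} = - 250 i - \frac{1}{10} = - \frac{1}{10} - 250 i$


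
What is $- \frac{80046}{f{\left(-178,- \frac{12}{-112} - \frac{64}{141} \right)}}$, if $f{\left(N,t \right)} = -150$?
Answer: $\frac{13341}{25} \approx 533.64$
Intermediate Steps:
$- \frac{80046}{f{\left(-178,- \frac{12}{-112} - \frac{64}{141} \right)}} = - \frac{80046}{-150} = \left(-80046\right) \left(- \frac{1}{150}\right) = \frac{13341}{25}$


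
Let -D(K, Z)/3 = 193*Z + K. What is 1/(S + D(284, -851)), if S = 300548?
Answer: 1/792425 ≈ 1.2619e-6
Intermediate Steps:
D(K, Z) = -579*Z - 3*K (D(K, Z) = -3*(193*Z + K) = -3*(K + 193*Z) = -579*Z - 3*K)
1/(S + D(284, -851)) = 1/(300548 + (-579*(-851) - 3*284)) = 1/(300548 + (492729 - 852)) = 1/(300548 + 491877) = 1/792425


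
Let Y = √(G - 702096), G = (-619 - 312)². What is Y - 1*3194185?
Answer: -3194185 + √164665 ≈ -3.1938e+6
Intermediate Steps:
G = 866761 (G = (-931)² = 866761)
Y = √164665 (Y = √(866761 - 702096) = √164665 ≈ 405.79)
Y - 1*3194185 = √164665 - 1*3194185 = √164665 - 3194185 = -3194185 + √164665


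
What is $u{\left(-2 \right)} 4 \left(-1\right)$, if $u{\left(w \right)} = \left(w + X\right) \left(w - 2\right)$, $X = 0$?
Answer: $-32$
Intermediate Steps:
$u{\left(w \right)} = w \left(-2 + w\right)$ ($u{\left(w \right)} = \left(w + 0\right) \left(w - 2\right) = w \left(-2 + w\right)$)
$u{\left(-2 \right)} 4 \left(-1\right) = - 2 \left(-2 - 2\right) 4 \left(-1\right) = \left(-2\right) \left(-4\right) 4 \left(-1\right) = 8 \cdot 4 \left(-1\right) = 32 \left(-1\right) = -32$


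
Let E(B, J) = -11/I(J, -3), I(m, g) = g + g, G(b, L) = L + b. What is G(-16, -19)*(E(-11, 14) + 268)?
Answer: -56665/6 ≈ -9444.2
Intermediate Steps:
I(m, g) = 2*g
E(B, J) = 11/6 (E(B, J) = -11/(2*(-3)) = -11/(-6) = -11*(-⅙) = 11/6)
G(-16, -19)*(E(-11, 14) + 268) = (-19 - 16)*(11/6 + 268) = -35*1619/6 = -56665/6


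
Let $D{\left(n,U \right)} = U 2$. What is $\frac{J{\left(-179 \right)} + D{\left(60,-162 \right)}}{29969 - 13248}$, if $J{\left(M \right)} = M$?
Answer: $- \frac{503}{16721} \approx -0.030082$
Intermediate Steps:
$D{\left(n,U \right)} = 2 U$
$\frac{J{\left(-179 \right)} + D{\left(60,-162 \right)}}{29969 - 13248} = \frac{-179 + 2 \left(-162\right)}{29969 - 13248} = \frac{-179 - 324}{16721} = \left(-503\right) \frac{1}{16721} = - \frac{503}{16721}$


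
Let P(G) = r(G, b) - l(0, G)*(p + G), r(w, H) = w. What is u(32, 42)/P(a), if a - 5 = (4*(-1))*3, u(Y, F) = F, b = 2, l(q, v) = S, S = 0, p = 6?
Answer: -6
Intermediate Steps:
l(q, v) = 0
a = -7 (a = 5 + (4*(-1))*3 = 5 - 4*3 = 5 - 12 = -7)
P(G) = G (P(G) = G - 0*(6 + G) = G - 1*0 = G + 0 = G)
u(32, 42)/P(a) = 42/(-7) = 42*(-1/7) = -6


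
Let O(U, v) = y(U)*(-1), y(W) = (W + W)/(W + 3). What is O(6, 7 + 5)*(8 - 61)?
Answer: 212/3 ≈ 70.667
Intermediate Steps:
y(W) = 2*W/(3 + W) (y(W) = (2*W)/(3 + W) = 2*W/(3 + W))
O(U, v) = -2*U/(3 + U) (O(U, v) = (2*U/(3 + U))*(-1) = -2*U/(3 + U))
O(6, 7 + 5)*(8 - 61) = (-2*6/(3 + 6))*(8 - 61) = -2*6/9*(-53) = -2*6*⅑*(-53) = -4/3*(-53) = 212/3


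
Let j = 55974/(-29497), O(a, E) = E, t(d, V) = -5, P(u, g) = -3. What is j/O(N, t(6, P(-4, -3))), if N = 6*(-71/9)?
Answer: 55974/147485 ≈ 0.37952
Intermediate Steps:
N = -142/3 (N = 6*(-71*1/9) = 6*(-71/9) = -142/3 ≈ -47.333)
j = -55974/29497 (j = 55974*(-1/29497) = -55974/29497 ≈ -1.8976)
j/O(N, t(6, P(-4, -3))) = -55974/29497/(-5) = -55974/29497*(-1/5) = 55974/147485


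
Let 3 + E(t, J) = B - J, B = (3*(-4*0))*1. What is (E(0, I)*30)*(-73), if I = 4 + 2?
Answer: 19710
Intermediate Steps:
I = 6
B = 0 (B = (3*0)*1 = 0*1 = 0)
E(t, J) = -3 - J (E(t, J) = -3 + (0 - J) = -3 - J)
(E(0, I)*30)*(-73) = ((-3 - 1*6)*30)*(-73) = ((-3 - 6)*30)*(-73) = -9*30*(-73) = -270*(-73) = 19710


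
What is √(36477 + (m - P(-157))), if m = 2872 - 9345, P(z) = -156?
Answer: 4*√1885 ≈ 173.67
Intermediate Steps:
m = -6473
√(36477 + (m - P(-157))) = √(36477 + (-6473 - 1*(-156))) = √(36477 + (-6473 + 156)) = √(36477 - 6317) = √30160 = 4*√1885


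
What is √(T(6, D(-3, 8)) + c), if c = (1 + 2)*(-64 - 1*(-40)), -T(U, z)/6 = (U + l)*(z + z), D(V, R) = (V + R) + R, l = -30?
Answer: 6*√102 ≈ 60.597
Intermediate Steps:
D(V, R) = V + 2*R (D(V, R) = (R + V) + R = V + 2*R)
T(U, z) = -12*z*(-30 + U) (T(U, z) = -6*(U - 30)*(z + z) = -6*(-30 + U)*2*z = -12*z*(-30 + U))
c = -72 (c = 3*(-64 + 40) = 3*(-24) = -72)
√(T(6, D(-3, 8)) + c) = √(12*(-3 + 2*8)*(30 - 1*6) - 72) = √(12*(-3 + 16)*(30 - 6) - 72) = √(12*13*24 - 72) = √(3744 - 72) = √3672 = 6*√102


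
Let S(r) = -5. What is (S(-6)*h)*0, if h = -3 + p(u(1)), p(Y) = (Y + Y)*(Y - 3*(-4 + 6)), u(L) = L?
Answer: 0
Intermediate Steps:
p(Y) = 2*Y*(-6 + Y) (p(Y) = (2*Y)*(Y - 3*2) = (2*Y)*(Y - 6) = (2*Y)*(-6 + Y) = 2*Y*(-6 + Y))
h = -13 (h = -3 + 2*1*(-6 + 1) = -3 + 2*1*(-5) = -3 - 10 = -13)
(S(-6)*h)*0 = -5*(-13)*0 = 65*0 = 0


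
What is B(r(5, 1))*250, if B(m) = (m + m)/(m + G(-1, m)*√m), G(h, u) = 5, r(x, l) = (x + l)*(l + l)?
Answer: -6000/13 + 5000*√3/13 ≈ 204.64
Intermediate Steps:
r(x, l) = 2*l*(l + x) (r(x, l) = (l + x)*(2*l) = 2*l*(l + x))
B(m) = 2*m/(m + 5*√m) (B(m) = (m + m)/(m + 5*√m) = (2*m)/(m + 5*√m) = 2*m/(m + 5*√m))
B(r(5, 1))*250 = (2*(2*1*(1 + 5))/(2*1*(1 + 5) + 5*√(2*1*(1 + 5))))*250 = (2*(2*1*6)/(2*1*6 + 5*√(2*1*6)))*250 = (2*12/(12 + 5*√12))*250 = (2*12/(12 + 5*(2*√3)))*250 = (2*12/(12 + 10*√3))*250 = (24/(12 + 10*√3))*250 = 6000/(12 + 10*√3)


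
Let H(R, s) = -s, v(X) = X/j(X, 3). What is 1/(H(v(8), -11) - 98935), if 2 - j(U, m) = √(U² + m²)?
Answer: -1/98924 ≈ -1.0109e-5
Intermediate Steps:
j(U, m) = 2 - √(U² + m²)
v(X) = X/(2 - √(9 + X²)) (v(X) = X/(2 - √(X² + 3²)) = X/(2 - √(X² + 9)) = X/(2 - √(9 + X²)))
1/(H(v(8), -11) - 98935) = 1/(-1*(-11) - 98935) = 1/(11 - 98935) = 1/(-98924) = -1/98924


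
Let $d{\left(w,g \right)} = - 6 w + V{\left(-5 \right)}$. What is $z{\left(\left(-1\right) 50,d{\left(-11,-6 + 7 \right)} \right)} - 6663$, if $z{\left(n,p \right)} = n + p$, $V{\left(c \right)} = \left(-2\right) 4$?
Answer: $-6655$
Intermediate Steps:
$V{\left(c \right)} = -8$
$d{\left(w,g \right)} = -8 - 6 w$ ($d{\left(w,g \right)} = - 6 w - 8 = -8 - 6 w$)
$z{\left(\left(-1\right) 50,d{\left(-11,-6 + 7 \right)} \right)} - 6663 = \left(\left(-1\right) 50 - -58\right) - 6663 = \left(-50 + \left(-8 + 66\right)\right) - 6663 = \left(-50 + 58\right) - 6663 = 8 - 6663 = -6655$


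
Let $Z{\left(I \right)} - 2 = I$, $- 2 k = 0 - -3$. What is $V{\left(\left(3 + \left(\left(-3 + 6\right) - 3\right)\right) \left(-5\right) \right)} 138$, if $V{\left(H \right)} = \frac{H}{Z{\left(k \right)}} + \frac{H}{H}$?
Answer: $-4002$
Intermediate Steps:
$k = - \frac{3}{2}$ ($k = - \frac{0 - -3}{2} = - \frac{0 + 3}{2} = \left(- \frac{1}{2}\right) 3 = - \frac{3}{2} \approx -1.5$)
$Z{\left(I \right)} = 2 + I$
$V{\left(H \right)} = 1 + 2 H$ ($V{\left(H \right)} = \frac{H}{2 - \frac{3}{2}} + \frac{H}{H} = H \frac{1}{\frac{1}{2}} + 1 = H 2 + 1 = 2 H + 1 = 1 + 2 H$)
$V{\left(\left(3 + \left(\left(-3 + 6\right) - 3\right)\right) \left(-5\right) \right)} 138 = \left(1 + 2 \left(3 + \left(\left(-3 + 6\right) - 3\right)\right) \left(-5\right)\right) 138 = \left(1 + 2 \left(3 + \left(3 - 3\right)\right) \left(-5\right)\right) 138 = \left(1 + 2 \left(3 + 0\right) \left(-5\right)\right) 138 = \left(1 + 2 \cdot 3 \left(-5\right)\right) 138 = \left(1 + 2 \left(-15\right)\right) 138 = \left(1 - 30\right) 138 = \left(-29\right) 138 = -4002$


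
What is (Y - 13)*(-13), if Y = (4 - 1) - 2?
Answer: 156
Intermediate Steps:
Y = 1 (Y = 3 - 2 = 1)
(Y - 13)*(-13) = (1 - 13)*(-13) = -12*(-13) = 156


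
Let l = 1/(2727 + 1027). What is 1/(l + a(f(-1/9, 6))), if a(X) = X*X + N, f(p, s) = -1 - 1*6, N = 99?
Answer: 3754/555593 ≈ 0.0067567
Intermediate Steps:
f(p, s) = -7 (f(p, s) = -1 - 6 = -7)
a(X) = 99 + X**2 (a(X) = X*X + 99 = X**2 + 99 = 99 + X**2)
l = 1/3754 ≈ 0.00026638
1/(l + a(f(-1/9, 6))) = 1/(1/3754 + (99 + (-7)**2)) = 1/(1/3754 + (99 + 49)) = 1/(1/3754 + 148) = 1/(555593/3754) = 3754/555593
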